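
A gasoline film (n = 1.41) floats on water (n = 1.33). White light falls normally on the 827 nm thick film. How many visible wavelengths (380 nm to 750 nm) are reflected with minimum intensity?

3

Ray reflecting at the top interface goes from n = 1.0 toward n = 1.41: a half-wave phase shift.
Bottom surface (1.41 → 1.33): reflection off a lower-index medium gives no phase shift.
The two reflections differ by half a wavelength.
For minimum reflection here: 2 n t = m λ.
λ = 2 n t / m = 2332 / m nm.
m=3: 777 nm (IR); m=4: 583 nm (visible); m=5: 466 nm (visible); m=6: 389 nm (visible); m=7: 333 nm (UV).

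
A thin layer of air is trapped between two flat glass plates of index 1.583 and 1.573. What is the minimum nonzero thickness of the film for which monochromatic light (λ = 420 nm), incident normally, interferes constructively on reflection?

Ray reflecting at the top interface goes from n = 1.583 toward n = 1.0: no phase shift.
Ray reflecting at the bottom interface goes from n = 1.0 toward n = 1.573: a half-wave phase shift.
The two reflections differ by half a wavelength.
With one net inversion, constructive interference in reflection requires 2 n t = (m + ½) λ.
Minimum at m = 0: t = λ / (4 n) = 420 / (4 × 1.0) = 105 nm.

105 nm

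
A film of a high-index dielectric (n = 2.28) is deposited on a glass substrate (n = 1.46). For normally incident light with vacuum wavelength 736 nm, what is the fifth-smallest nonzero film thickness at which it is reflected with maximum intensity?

Ray reflecting at the top interface goes from n = 1.0 toward n = 2.28: a half-wave phase shift.
At the lower boundary (n = 2.28 to n = 1.46) the reflected ray undergoes no phase shift.
The two reflections differ by half a wavelength.
For maximum reflection here: 2 n t = (m + ½) λ.
The fifth-smallest nonzero thickness corresponds to m = 4: t = (m + ½) λ / (2 n) = 4.50 × 736 / (2 × 2.28) = 726 nm.

726 nm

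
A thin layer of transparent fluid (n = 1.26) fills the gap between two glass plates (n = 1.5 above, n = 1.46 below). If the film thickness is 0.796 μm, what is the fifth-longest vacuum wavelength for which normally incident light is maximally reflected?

446 nm

Top surface (1.5 → 1.26): reflection off a lower-index medium gives no phase shift.
At the lower boundary (n = 1.26 to n = 1.46) the reflected ray undergoes a half-wave phase shift.
The two reflections differ by half a wavelength.
For maximum reflection here: 2 n t = (m + ½) λ.
λ = 2 n t / (m + ½). The fifth-longest wavelength is m = 4: λ = 2 × 1.26 × 796 / 4.50 = 446 nm.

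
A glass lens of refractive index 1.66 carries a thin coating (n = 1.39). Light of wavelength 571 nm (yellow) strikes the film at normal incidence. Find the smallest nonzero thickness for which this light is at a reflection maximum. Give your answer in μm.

0.205 μm

Top surface (1.0 → 1.39): reflection off a higher-index medium gives a half-wave phase shift.
Bottom surface (1.39 → 1.66): reflection off a higher-index medium gives a half-wave phase shift.
Net: no relative phase inversion (both shifts match).
For maximum reflection here: 2 n t = m λ.
The smallest nonzero thickness corresponds to m = 1: t = m λ / (2 n) = 1.00 × 571 / (2 × 1.39) = 205 nm.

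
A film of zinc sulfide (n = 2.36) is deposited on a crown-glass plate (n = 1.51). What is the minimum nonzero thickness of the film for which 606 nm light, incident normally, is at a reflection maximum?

At the upper boundary (n = 1.0 to n = 2.36) the reflected ray undergoes a half-wave phase shift.
At the lower boundary (n = 2.36 to n = 1.51) the reflected ray undergoes no phase shift.
Exactly one π shift → a net half-wave offset.
So the condition for constructive reflection is 2 n t = (m + ½) λ.
Minimum at m = 0: t = λ / (4 n) = 606 / (4 × 2.36) = 64.2 nm.

64.2 nm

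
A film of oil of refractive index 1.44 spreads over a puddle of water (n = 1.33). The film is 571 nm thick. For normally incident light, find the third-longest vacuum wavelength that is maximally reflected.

At the upper boundary (n = 1.0 to n = 1.44) the reflected ray undergoes a half-wave phase shift.
Bottom surface (1.44 → 1.33): reflection off a lower-index medium gives no phase shift.
Net: one phase inversion between the two reflected rays.
For strong reflection here: 2 n t = (m + ½) λ.
λ = 2 n t / (m + ½). The third-longest wavelength is m = 2: λ = 2 × 1.44 × 571 / 2.50 = 658 nm.

658 nm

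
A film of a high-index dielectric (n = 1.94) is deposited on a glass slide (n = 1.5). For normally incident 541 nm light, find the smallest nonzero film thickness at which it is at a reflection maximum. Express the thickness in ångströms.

Ray reflecting at the top interface goes from n = 1.0 toward n = 1.94: a half-wave phase shift.
Bottom surface (1.94 → 1.5): reflection off a lower-index medium gives no phase shift.
Exactly one π shift → a net half-wave offset.
So the condition for constructive reflection is 2 n t = (m + ½) λ.
Minimum at m = 0: t = λ / (4 n) = 541 / (4 × 1.94) = 69.7 nm.

697 Å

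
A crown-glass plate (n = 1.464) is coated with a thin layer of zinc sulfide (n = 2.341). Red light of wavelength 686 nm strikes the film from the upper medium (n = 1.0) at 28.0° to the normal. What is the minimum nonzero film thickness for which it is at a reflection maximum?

74.8 nm

Ray reflecting at the top interface goes from n = 1.0 toward n = 2.341: a half-wave phase shift.
At the lower boundary (n = 2.341 to n = 1.464) the reflected ray undergoes no phase shift.
The two reflections differ by half a wavelength.
With one net inversion, constructive interference in reflection requires 2 n t cos θ_r = (m + ½) λ.
Snell's law: 1.0 sin 28.0° = 2.341 sin θ_r → sin θ_r = 0.201, cos θ_r = 0.980.
Minimum at m = 0: t = λ / (4 n cos θ_r) = 686 / (4 × 2.341 × 0.980) = 74.8 nm.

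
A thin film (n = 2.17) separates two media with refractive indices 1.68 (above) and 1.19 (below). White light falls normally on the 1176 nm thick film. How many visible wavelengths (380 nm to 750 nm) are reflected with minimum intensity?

7

At the upper boundary (n = 1.68 to n = 2.17) the reflected ray undergoes a half-wave phase shift.
At the lower boundary (n = 2.17 to n = 1.19) the reflected ray undergoes no phase shift.
The two reflections differ by half a wavelength.
With one net inversion, destructive interference in reflection requires 2 n t = m λ.
λ = 2 n t / m = 5104 / m nm.
m=6: 851 nm (IR); m=7: 729 nm (visible); m=8: 638 nm (visible); m=9: 567 nm (visible); m=10: 510 nm (visible); m=11: 464 nm (visible); m=12: 425 nm (visible); m=13: 393 nm (visible); m=14: 365 nm (UV).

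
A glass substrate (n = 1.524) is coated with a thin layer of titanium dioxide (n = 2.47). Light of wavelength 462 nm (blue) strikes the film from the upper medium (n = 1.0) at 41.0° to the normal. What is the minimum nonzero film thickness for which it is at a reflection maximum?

At the upper boundary (n = 1.0 to n = 2.47) the reflected ray undergoes a half-wave phase shift.
At the lower boundary (n = 2.47 to n = 1.524) the reflected ray undergoes no phase shift.
Exactly one π shift → a net half-wave offset.
For bright reflection here: 2 n t cos θ_r = (m + ½) λ.
Snell's law: 1.0 sin 41.0° = 2.47 sin θ_r → sin θ_r = 0.266, cos θ_r = 0.964.
Minimum at m = 0: t = λ / (4 n cos θ_r) = 462 / (4 × 2.47 × 0.964) = 48.5 nm.

48.5 nm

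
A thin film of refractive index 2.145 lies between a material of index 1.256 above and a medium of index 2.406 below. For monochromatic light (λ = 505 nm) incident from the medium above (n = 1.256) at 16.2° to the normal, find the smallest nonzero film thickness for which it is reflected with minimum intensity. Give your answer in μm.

0.0597 μm

Top surface (1.256 → 2.145): reflection off a higher-index medium gives a half-wave phase shift.
Bottom surface (2.145 → 2.406): reflection off a higher-index medium gives a half-wave phase shift.
The two reflections carry the same phase change, so no net offset.
So the condition for destructive reflection is 2 n t cos θ_r = (m + ½) λ.
Snell's law: 1.256 sin 16.2° = 2.145 sin θ_r → sin θ_r = 0.163, cos θ_r = 0.987.
Minimum at m = 0: t = λ / (4 n cos θ_r) = 505 / (4 × 2.145 × 0.987) = 59.7 nm.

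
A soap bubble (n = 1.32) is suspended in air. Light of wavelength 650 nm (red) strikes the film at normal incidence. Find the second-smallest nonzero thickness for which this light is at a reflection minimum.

492 nm

At the upper boundary (n = 1.0 to n = 1.32) the reflected ray undergoes a half-wave phase shift.
Bottom surface (1.32 → 1.0): reflection off a lower-index medium gives no phase shift.
Net: one phase inversion between the two reflected rays.
So the condition for destructive reflection is 2 n t = m λ.
The second-smallest nonzero thickness corresponds to m = 2: t = m λ / (2 n) = 2.00 × 650 / (2 × 1.32) = 492 nm.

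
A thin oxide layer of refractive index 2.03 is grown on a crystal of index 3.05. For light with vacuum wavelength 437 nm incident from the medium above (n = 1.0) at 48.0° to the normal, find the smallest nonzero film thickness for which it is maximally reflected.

Top surface (1.0 → 2.03): reflection off a higher-index medium gives a half-wave phase shift.
At the lower boundary (n = 2.03 to n = 3.05) the reflected ray undergoes a half-wave phase shift.
Net: no relative phase inversion (both shifts match).
So the condition for constructive reflection is 2 n t cos θ_r = m λ.
Snell's law: 1.0 sin 48.0° = 2.03 sin θ_r → sin θ_r = 0.366, cos θ_r = 0.931.
Minimum nonzero at m = 1: t = λ / (2 n cos θ_r) = 437 / (2 × 2.03 × 0.931) = 116 nm.

116 nm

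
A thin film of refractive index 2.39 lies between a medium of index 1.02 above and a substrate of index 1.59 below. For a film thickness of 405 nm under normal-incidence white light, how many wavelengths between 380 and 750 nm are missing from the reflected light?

3

Ray reflecting at the top interface goes from n = 1.02 toward n = 2.39: a half-wave phase shift.
At the lower boundary (n = 2.39 to n = 1.59) the reflected ray undergoes no phase shift.
Net: one phase inversion between the two reflected rays.
For dark reflection here: 2 n t = m λ.
λ = 2 n t / m = 1936 / m nm.
m=2: 968 nm (IR); m=3: 645 nm (visible); m=4: 484 nm (visible); m=5: 387 nm (visible); m=6: 323 nm (UV).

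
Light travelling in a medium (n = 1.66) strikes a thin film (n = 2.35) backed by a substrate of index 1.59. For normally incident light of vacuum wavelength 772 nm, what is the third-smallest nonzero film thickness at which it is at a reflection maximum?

Top surface (1.66 → 2.35): reflection off a higher-index medium gives a half-wave phase shift.
At the lower boundary (n = 2.35 to n = 1.59) the reflected ray undergoes no phase shift.
Net: one phase inversion between the two reflected rays.
With one net inversion, constructive interference in reflection requires 2 n t = (m + ½) λ.
The third-smallest nonzero thickness corresponds to m = 2: t = (m + ½) λ / (2 n) = 2.50 × 772 / (2 × 2.35) = 411 nm.

411 nm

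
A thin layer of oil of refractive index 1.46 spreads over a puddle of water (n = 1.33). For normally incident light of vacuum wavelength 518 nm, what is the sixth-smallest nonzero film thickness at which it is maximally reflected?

976 nm

At the upper boundary (n = 1.0 to n = 1.46) the reflected ray undergoes a half-wave phase shift.
Ray reflecting at the bottom interface goes from n = 1.46 toward n = 1.33: no phase shift.
Exactly one π shift → a net half-wave offset.
For bright reflection here: 2 n t = (m + ½) λ.
The sixth-smallest nonzero thickness corresponds to m = 5: t = (m + ½) λ / (2 n) = 5.50 × 518 / (2 × 1.46) = 976 nm.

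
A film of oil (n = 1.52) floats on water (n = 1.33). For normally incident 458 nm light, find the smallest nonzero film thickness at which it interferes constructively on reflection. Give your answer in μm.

0.0753 μm

At the upper boundary (n = 1.0 to n = 1.52) the reflected ray undergoes a half-wave phase shift.
Bottom surface (1.52 → 1.33): reflection off a lower-index medium gives no phase shift.
Net: one phase inversion between the two reflected rays.
For maximum reflection here: 2 n t = (m + ½) λ.
Minimum at m = 0: t = λ / (4 n) = 458 / (4 × 1.52) = 75.3 nm.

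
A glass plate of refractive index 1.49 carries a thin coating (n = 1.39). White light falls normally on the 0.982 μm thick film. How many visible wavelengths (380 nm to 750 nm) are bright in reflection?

4

At the upper boundary (n = 1.0 to n = 1.39) the reflected ray undergoes a half-wave phase shift.
Bottom surface (1.39 → 1.49): reflection off a higher-index medium gives a half-wave phase shift.
The two reflections carry the same phase change, so no net offset.
For maximum reflection here: 2 n t = m λ.
λ = 2 n t / m = 2730 / m nm.
m=3: 910 nm (IR); m=4: 682 nm (visible); m=5: 546 nm (visible); m=6: 455 nm (visible); m=7: 390 nm (visible); m=8: 341 nm (UV).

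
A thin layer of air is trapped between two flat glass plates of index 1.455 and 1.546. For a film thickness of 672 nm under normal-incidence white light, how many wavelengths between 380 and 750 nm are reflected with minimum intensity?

2

At the upper boundary (n = 1.455 to n = 1.0) the reflected ray undergoes no phase shift.
Bottom surface (1.0 → 1.546): reflection off a higher-index medium gives a half-wave phase shift.
The two reflections differ by half a wavelength.
With one net inversion, destructive interference in reflection requires 2 n t = m λ.
λ = 2 n t / m = 1344 / m nm.
m=1: 1344 nm (IR); m=2: 672 nm (visible); m=3: 448 nm (visible); m=4: 336 nm (UV).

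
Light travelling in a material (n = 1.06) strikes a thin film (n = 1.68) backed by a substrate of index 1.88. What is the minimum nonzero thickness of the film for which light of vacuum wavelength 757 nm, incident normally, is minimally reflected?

113 nm

Ray reflecting at the top interface goes from n = 1.06 toward n = 1.68: a half-wave phase shift.
At the lower boundary (n = 1.68 to n = 1.88) the reflected ray undergoes a half-wave phase shift.
Net: no relative phase inversion (both shifts match).
So the condition for destructive reflection is 2 n t = (m + ½) λ.
Minimum at m = 0: t = λ / (4 n) = 757 / (4 × 1.68) = 113 nm.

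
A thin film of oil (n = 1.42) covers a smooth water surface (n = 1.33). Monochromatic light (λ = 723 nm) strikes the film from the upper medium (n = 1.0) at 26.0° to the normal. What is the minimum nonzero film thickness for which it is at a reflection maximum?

134 nm

At the upper boundary (n = 1.0 to n = 1.42) the reflected ray undergoes a half-wave phase shift.
Ray reflecting at the bottom interface goes from n = 1.42 toward n = 1.33: no phase shift.
Net: one phase inversion between the two reflected rays.
With one net inversion, constructive interference in reflection requires 2 n t cos θ_r = (m + ½) λ.
Snell's law: 1.0 sin 26.0° = 1.42 sin θ_r → sin θ_r = 0.309, cos θ_r = 0.951.
Minimum at m = 0: t = λ / (4 n cos θ_r) = 723 / (4 × 1.42 × 0.951) = 134 nm.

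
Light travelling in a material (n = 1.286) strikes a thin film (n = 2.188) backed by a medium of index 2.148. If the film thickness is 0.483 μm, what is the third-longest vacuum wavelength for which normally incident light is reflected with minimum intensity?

705 nm

Ray reflecting at the top interface goes from n = 1.286 toward n = 2.188: a half-wave phase shift.
Bottom surface (2.188 → 2.148): reflection off a lower-index medium gives no phase shift.
The two reflections differ by half a wavelength.
So the condition for destructive reflection is 2 n t = m λ.
λ = 2 n t / m. The third-longest wavelength is m = 3: λ = 2 × 2.188 × 483 / 3.00 = 705 nm.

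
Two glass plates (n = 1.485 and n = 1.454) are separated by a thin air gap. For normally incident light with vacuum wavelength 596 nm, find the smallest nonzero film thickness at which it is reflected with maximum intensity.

At the upper boundary (n = 1.485 to n = 1.0) the reflected ray undergoes no phase shift.
Ray reflecting at the bottom interface goes from n = 1.0 toward n = 1.454: a half-wave phase shift.
Exactly one π shift → a net half-wave offset.
So the condition for constructive reflection is 2 n t = (m + ½) λ.
Minimum at m = 0: t = λ / (4 n) = 596 / (4 × 1.0) = 149 nm.

149 nm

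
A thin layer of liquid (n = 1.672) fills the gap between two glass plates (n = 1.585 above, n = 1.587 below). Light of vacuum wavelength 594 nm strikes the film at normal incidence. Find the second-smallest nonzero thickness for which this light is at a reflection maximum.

Top surface (1.585 → 1.672): reflection off a higher-index medium gives a half-wave phase shift.
Ray reflecting at the bottom interface goes from n = 1.672 toward n = 1.587: no phase shift.
Exactly one π shift → a net half-wave offset.
For bright reflection here: 2 n t = (m + ½) λ.
The second-smallest nonzero thickness corresponds to m = 1: t = (m + ½) λ / (2 n) = 1.50 × 594 / (2 × 1.672) = 266 nm.

266 nm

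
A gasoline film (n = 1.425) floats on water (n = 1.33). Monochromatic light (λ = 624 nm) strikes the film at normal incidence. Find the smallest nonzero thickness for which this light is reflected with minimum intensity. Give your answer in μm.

0.219 μm

Top surface (1.0 → 1.425): reflection off a higher-index medium gives a half-wave phase shift.
Bottom surface (1.425 → 1.33): reflection off a lower-index medium gives no phase shift.
Net: one phase inversion between the two reflected rays.
So the condition for destructive reflection is 2 n t = m λ.
The smallest nonzero thickness corresponds to m = 1: t = m λ / (2 n) = 1.00 × 624 / (2 × 1.425) = 219 nm.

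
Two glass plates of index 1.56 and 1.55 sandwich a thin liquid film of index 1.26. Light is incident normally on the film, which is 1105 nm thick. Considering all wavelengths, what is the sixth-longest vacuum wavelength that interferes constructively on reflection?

506 nm

Top surface (1.56 → 1.26): reflection off a lower-index medium gives no phase shift.
Ray reflecting at the bottom interface goes from n = 1.26 toward n = 1.55: a half-wave phase shift.
Net: one phase inversion between the two reflected rays.
So the condition for constructive reflection is 2 n t = (m + ½) λ.
λ = 2 n t / (m + ½). The sixth-longest wavelength is m = 5: λ = 2 × 1.26 × 1105 / 5.50 = 506 nm.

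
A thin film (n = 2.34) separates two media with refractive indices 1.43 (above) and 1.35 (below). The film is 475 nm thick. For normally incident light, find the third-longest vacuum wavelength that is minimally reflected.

741 nm

Ray reflecting at the top interface goes from n = 1.43 toward n = 2.34: a half-wave phase shift.
At the lower boundary (n = 2.34 to n = 1.35) the reflected ray undergoes no phase shift.
Exactly one π shift → a net half-wave offset.
With one net inversion, destructive interference in reflection requires 2 n t = m λ.
λ = 2 n t / m. The third-longest wavelength is m = 3: λ = 2 × 2.34 × 475 / 3.00 = 741 nm.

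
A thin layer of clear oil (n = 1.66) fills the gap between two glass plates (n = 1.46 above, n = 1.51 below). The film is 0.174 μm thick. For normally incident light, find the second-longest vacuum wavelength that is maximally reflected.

At the upper boundary (n = 1.46 to n = 1.66) the reflected ray undergoes a half-wave phase shift.
At the lower boundary (n = 1.66 to n = 1.51) the reflected ray undergoes no phase shift.
Exactly one π shift → a net half-wave offset.
For strong reflection here: 2 n t = (m + ½) λ.
λ = 2 n t / (m + ½). The second-longest wavelength is m = 1: λ = 2 × 1.66 × 174 / 1.50 = 385 nm.

385 nm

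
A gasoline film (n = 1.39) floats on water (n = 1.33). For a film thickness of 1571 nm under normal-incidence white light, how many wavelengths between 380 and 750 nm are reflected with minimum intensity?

Ray reflecting at the top interface goes from n = 1.0 toward n = 1.39: a half-wave phase shift.
Bottom surface (1.39 → 1.33): reflection off a lower-index medium gives no phase shift.
The two reflections differ by half a wavelength.
For minimum reflection here: 2 n t = m λ.
λ = 2 n t / m = 4367 / m nm.
m=5: 873 nm (IR); m=6: 728 nm (visible); m=7: 624 nm (visible); m=8: 546 nm (visible); m=9: 485 nm (visible); m=10: 437 nm (visible); m=11: 397 nm (visible); m=12: 364 nm (UV).

6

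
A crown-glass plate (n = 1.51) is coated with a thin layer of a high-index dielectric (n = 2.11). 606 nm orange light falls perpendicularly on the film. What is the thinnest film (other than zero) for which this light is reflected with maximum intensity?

At the upper boundary (n = 1.0 to n = 2.11) the reflected ray undergoes a half-wave phase shift.
Ray reflecting at the bottom interface goes from n = 2.11 toward n = 1.51: no phase shift.
The two reflections differ by half a wavelength.
So the condition for constructive reflection is 2 n t = (m + ½) λ.
Minimum at m = 0: t = λ / (4 n) = 606 / (4 × 2.11) = 71.8 nm.

71.8 nm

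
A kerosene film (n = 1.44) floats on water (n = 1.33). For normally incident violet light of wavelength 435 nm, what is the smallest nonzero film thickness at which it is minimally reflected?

At the upper boundary (n = 1.0 to n = 1.44) the reflected ray undergoes a half-wave phase shift.
At the lower boundary (n = 1.44 to n = 1.33) the reflected ray undergoes no phase shift.
Net: one phase inversion between the two reflected rays.
With one net inversion, destructive interference in reflection requires 2 n t = m λ.
The smallest nonzero thickness corresponds to m = 1: t = m λ / (2 n) = 1.00 × 435 / (2 × 1.44) = 151 nm.

151 nm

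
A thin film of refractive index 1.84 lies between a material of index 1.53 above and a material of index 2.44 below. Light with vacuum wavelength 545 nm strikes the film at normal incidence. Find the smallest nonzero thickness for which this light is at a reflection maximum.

Ray reflecting at the top interface goes from n = 1.53 toward n = 1.84: a half-wave phase shift.
At the lower boundary (n = 1.84 to n = 2.44) the reflected ray undergoes a half-wave phase shift.
Zero or two π shifts → no net half-wave offset.
So the condition for constructive reflection is 2 n t = m λ.
The smallest nonzero thickness corresponds to m = 1: t = m λ / (2 n) = 1.00 × 545 / (2 × 1.84) = 148 nm.

148 nm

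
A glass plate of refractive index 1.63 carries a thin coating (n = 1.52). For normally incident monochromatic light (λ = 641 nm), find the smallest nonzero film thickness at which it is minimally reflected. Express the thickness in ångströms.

1054 Å

Top surface (1.0 → 1.52): reflection off a higher-index medium gives a half-wave phase shift.
Ray reflecting at the bottom interface goes from n = 1.52 toward n = 1.63: a half-wave phase shift.
Zero or two π shifts → no net half-wave offset.
For minimum reflection here: 2 n t = (m + ½) λ.
Minimum at m = 0: t = λ / (4 n) = 641 / (4 × 1.52) = 105 nm.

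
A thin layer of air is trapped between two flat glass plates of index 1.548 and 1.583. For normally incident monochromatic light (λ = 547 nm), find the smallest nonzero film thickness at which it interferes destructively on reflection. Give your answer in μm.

Top surface (1.548 → 1.0): reflection off a lower-index medium gives no phase shift.
At the lower boundary (n = 1.0 to n = 1.583) the reflected ray undergoes a half-wave phase shift.
Net: one phase inversion between the two reflected rays.
With one net inversion, destructive interference in reflection requires 2 n t = m λ.
Minimum nonzero at m = 1: t = λ / (2 n) = 547 / (2 × 1.0) = 274 nm.

0.274 μm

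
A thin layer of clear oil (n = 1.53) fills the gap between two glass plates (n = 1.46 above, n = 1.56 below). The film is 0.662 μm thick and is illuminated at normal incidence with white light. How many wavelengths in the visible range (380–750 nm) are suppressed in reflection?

2

Ray reflecting at the top interface goes from n = 1.46 toward n = 1.53: a half-wave phase shift.
At the lower boundary (n = 1.53 to n = 1.56) the reflected ray undergoes a half-wave phase shift.
Zero or two π shifts → no net half-wave offset.
With no net inversion, destructive interference in reflection requires 2 n t = (m + ½) λ.
λ = 2 n t / (m + ½) = 2026 / (m + ½) nm.
m=2: 810 nm (IR); m=3: 579 nm (visible); m=4: 450 nm (visible); m=5: 368 nm (UV).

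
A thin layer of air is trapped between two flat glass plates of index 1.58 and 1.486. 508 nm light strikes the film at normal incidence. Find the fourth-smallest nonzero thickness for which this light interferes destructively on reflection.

Ray reflecting at the top interface goes from n = 1.58 toward n = 1.0: no phase shift.
Ray reflecting at the bottom interface goes from n = 1.0 toward n = 1.486: a half-wave phase shift.
Net: one phase inversion between the two reflected rays.
With one net inversion, destructive interference in reflection requires 2 n t = m λ.
The fourth-smallest nonzero thickness corresponds to m = 4: t = m λ / (2 n) = 4.00 × 508 / (2 × 1.0) = 1016 nm.

1016 nm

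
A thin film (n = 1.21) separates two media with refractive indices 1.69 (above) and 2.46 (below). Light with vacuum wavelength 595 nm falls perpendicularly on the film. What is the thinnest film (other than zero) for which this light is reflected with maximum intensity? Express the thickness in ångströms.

Top surface (1.69 → 1.21): reflection off a lower-index medium gives no phase shift.
At the lower boundary (n = 1.21 to n = 2.46) the reflected ray undergoes a half-wave phase shift.
Exactly one π shift → a net half-wave offset.
With one net inversion, constructive interference in reflection requires 2 n t = (m + ½) λ.
Minimum at m = 0: t = λ / (4 n) = 595 / (4 × 1.21) = 123 nm.

1229 Å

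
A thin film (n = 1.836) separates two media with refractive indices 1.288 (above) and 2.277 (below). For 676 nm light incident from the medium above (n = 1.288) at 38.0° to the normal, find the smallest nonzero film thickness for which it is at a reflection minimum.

At the upper boundary (n = 1.288 to n = 1.836) the reflected ray undergoes a half-wave phase shift.
Bottom surface (1.836 → 2.277): reflection off a higher-index medium gives a half-wave phase shift.
The two reflections carry the same phase change, so no net offset.
For weak reflection here: 2 n t cos θ_r = (m + ½) λ.
Snell's law: 1.288 sin 38.0° = 1.836 sin θ_r → sin θ_r = 0.432, cos θ_r = 0.902.
Minimum at m = 0: t = λ / (4 n cos θ_r) = 676 / (4 × 1.836 × 0.902) = 102 nm.

102 nm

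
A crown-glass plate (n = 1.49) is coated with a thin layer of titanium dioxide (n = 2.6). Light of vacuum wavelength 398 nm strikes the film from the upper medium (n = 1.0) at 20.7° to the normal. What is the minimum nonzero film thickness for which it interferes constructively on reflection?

38.6 nm

At the upper boundary (n = 1.0 to n = 2.6) the reflected ray undergoes a half-wave phase shift.
Ray reflecting at the bottom interface goes from n = 2.6 toward n = 1.49: no phase shift.
Net: one phase inversion between the two reflected rays.
With one net inversion, constructive interference in reflection requires 2 n t cos θ_r = (m + ½) λ.
Snell's law: 1.0 sin 20.7° = 2.6 sin θ_r → sin θ_r = 0.136, cos θ_r = 0.991.
Minimum at m = 0: t = λ / (4 n cos θ_r) = 398 / (4 × 2.6 × 0.991) = 38.6 nm.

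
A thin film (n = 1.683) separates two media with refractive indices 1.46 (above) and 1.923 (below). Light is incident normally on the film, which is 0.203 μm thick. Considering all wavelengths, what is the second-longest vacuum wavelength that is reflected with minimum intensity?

456 nm

Ray reflecting at the top interface goes from n = 1.46 toward n = 1.683: a half-wave phase shift.
At the lower boundary (n = 1.683 to n = 1.923) the reflected ray undergoes a half-wave phase shift.
Zero or two π shifts → no net half-wave offset.
For minimum reflection here: 2 n t = (m + ½) λ.
λ = 2 n t / (m + ½). The second-longest wavelength is m = 1: λ = 2 × 1.683 × 203 / 1.50 = 456 nm.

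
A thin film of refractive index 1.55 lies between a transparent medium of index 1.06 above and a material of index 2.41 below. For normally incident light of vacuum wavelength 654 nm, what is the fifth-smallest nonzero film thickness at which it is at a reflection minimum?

At the upper boundary (n = 1.06 to n = 1.55) the reflected ray undergoes a half-wave phase shift.
Bottom surface (1.55 → 2.41): reflection off a higher-index medium gives a half-wave phase shift.
The two reflections carry the same phase change, so no net offset.
For weak reflection here: 2 n t = (m + ½) λ.
The fifth-smallest nonzero thickness corresponds to m = 4: t = (m + ½) λ / (2 n) = 4.50 × 654 / (2 × 1.55) = 949 nm.

949 nm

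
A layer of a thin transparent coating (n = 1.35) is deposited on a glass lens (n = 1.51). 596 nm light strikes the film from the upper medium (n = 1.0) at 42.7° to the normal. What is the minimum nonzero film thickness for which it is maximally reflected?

255 nm

Ray reflecting at the top interface goes from n = 1.0 toward n = 1.35: a half-wave phase shift.
Ray reflecting at the bottom interface goes from n = 1.35 toward n = 1.51: a half-wave phase shift.
The two reflections carry the same phase change, so no net offset.
With no net inversion, constructive interference in reflection requires 2 n t cos θ_r = m λ.
Snell's law: 1.0 sin 42.7° = 1.35 sin θ_r → sin θ_r = 0.502, cos θ_r = 0.865.
Minimum nonzero at m = 1: t = λ / (2 n cos θ_r) = 596 / (2 × 1.35 × 0.865) = 255 nm.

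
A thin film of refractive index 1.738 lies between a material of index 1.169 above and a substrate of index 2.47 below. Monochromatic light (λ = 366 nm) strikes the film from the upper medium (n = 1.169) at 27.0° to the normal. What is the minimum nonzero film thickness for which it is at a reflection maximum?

111 nm

Ray reflecting at the top interface goes from n = 1.169 toward n = 1.738: a half-wave phase shift.
Bottom surface (1.738 → 2.47): reflection off a higher-index medium gives a half-wave phase shift.
The two reflections carry the same phase change, so no net offset.
So the condition for constructive reflection is 2 n t cos θ_r = m λ.
Snell's law: 1.169 sin 27.0° = 1.738 sin θ_r → sin θ_r = 0.305, cos θ_r = 0.952.
Minimum nonzero at m = 1: t = λ / (2 n cos θ_r) = 366 / (2 × 1.738 × 0.952) = 111 nm.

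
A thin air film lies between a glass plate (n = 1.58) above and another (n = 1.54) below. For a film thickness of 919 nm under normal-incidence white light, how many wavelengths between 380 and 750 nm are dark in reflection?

2

Top surface (1.58 → 1.0): reflection off a lower-index medium gives no phase shift.
At the lower boundary (n = 1.0 to n = 1.54) the reflected ray undergoes a half-wave phase shift.
Net: one phase inversion between the two reflected rays.
So the condition for destructive reflection is 2 n t = m λ.
λ = 2 n t / m = 1838 / m nm.
m=2: 919 nm (IR); m=3: 613 nm (visible); m=4: 460 nm (visible); m=5: 368 nm (UV).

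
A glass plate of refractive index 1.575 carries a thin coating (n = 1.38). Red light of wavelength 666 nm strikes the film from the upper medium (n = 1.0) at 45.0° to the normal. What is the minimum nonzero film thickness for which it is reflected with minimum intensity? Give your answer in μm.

0.140 μm

At the upper boundary (n = 1.0 to n = 1.38) the reflected ray undergoes a half-wave phase shift.
Bottom surface (1.38 → 1.575): reflection off a higher-index medium gives a half-wave phase shift.
Net: no relative phase inversion (both shifts match).
With no net inversion, destructive interference in reflection requires 2 n t cos θ_r = (m + ½) λ.
Snell's law: 1.0 sin 45.0° = 1.38 sin θ_r → sin θ_r = 0.512, cos θ_r = 0.859.
Minimum at m = 0: t = λ / (4 n cos θ_r) = 666 / (4 × 1.38 × 0.859) = 140 nm.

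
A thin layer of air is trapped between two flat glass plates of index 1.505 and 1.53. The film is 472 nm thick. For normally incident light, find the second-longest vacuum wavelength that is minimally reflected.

472 nm

Ray reflecting at the top interface goes from n = 1.505 toward n = 1.0: no phase shift.
Bottom surface (1.0 → 1.53): reflection off a higher-index medium gives a half-wave phase shift.
Exactly one π shift → a net half-wave offset.
So the condition for destructive reflection is 2 n t = m λ.
λ = 2 n t / m. The second-longest wavelength is m = 2: λ = 2 × 1.0 × 472 / 2.00 = 472 nm.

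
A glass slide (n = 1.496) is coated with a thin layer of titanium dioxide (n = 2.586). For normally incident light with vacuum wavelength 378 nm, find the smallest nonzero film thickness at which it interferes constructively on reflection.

36.5 nm

Ray reflecting at the top interface goes from n = 1.0 toward n = 2.586: a half-wave phase shift.
Ray reflecting at the bottom interface goes from n = 2.586 toward n = 1.496: no phase shift.
The two reflections differ by half a wavelength.
So the condition for constructive reflection is 2 n t = (m + ½) λ.
Minimum at m = 0: t = λ / (4 n) = 378 / (4 × 2.586) = 36.5 nm.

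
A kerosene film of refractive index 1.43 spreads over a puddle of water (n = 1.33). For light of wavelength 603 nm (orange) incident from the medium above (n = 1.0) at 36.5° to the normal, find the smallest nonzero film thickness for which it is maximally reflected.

116 nm

Ray reflecting at the top interface goes from n = 1.0 toward n = 1.43: a half-wave phase shift.
Ray reflecting at the bottom interface goes from n = 1.43 toward n = 1.33: no phase shift.
Net: one phase inversion between the two reflected rays.
With one net inversion, constructive interference in reflection requires 2 n t cos θ_r = (m + ½) λ.
Snell's law: 1.0 sin 36.5° = 1.43 sin θ_r → sin θ_r = 0.416, cos θ_r = 0.909.
Minimum at m = 0: t = λ / (4 n cos θ_r) = 603 / (4 × 1.43 × 0.909) = 116 nm.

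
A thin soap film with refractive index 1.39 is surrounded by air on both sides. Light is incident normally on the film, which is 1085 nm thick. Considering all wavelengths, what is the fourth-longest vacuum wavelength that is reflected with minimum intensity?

754 nm

Top surface (1.0 → 1.39): reflection off a higher-index medium gives a half-wave phase shift.
Ray reflecting at the bottom interface goes from n = 1.39 toward n = 1.0: no phase shift.
The two reflections differ by half a wavelength.
So the condition for destructive reflection is 2 n t = m λ.
λ = 2 n t / m. The fourth-longest wavelength is m = 4: λ = 2 × 1.39 × 1085 / 4.00 = 754 nm.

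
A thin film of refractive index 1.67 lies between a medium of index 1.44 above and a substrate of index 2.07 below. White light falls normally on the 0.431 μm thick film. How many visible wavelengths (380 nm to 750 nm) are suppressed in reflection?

2

Top surface (1.44 → 1.67): reflection off a higher-index medium gives a half-wave phase shift.
Ray reflecting at the bottom interface goes from n = 1.67 toward n = 2.07: a half-wave phase shift.
Zero or two π shifts → no net half-wave offset.
For weak reflection here: 2 n t = (m + ½) λ.
λ = 2 n t / (m + ½) = 1440 / (m + ½) nm.
m=1: 960 nm (IR); m=2: 576 nm (visible); m=3: 411 nm (visible); m=4: 320 nm (UV).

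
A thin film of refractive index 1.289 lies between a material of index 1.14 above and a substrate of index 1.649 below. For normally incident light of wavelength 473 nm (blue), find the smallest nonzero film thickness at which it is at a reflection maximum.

Ray reflecting at the top interface goes from n = 1.14 toward n = 1.289: a half-wave phase shift.
At the lower boundary (n = 1.289 to n = 1.649) the reflected ray undergoes a half-wave phase shift.
Zero or two π shifts → no net half-wave offset.
So the condition for constructive reflection is 2 n t = m λ.
Minimum nonzero at m = 1: t = λ / (2 n) = 473 / (2 × 1.289) = 183 nm.

183 nm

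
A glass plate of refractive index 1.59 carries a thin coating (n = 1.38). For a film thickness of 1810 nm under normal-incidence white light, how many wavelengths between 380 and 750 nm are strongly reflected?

At the upper boundary (n = 1.0 to n = 1.38) the reflected ray undergoes a half-wave phase shift.
Ray reflecting at the bottom interface goes from n = 1.38 toward n = 1.59: a half-wave phase shift.
The two reflections carry the same phase change, so no net offset.
For maximum reflection here: 2 n t = m λ.
λ = 2 n t / m = 4996 / m nm.
m=6: 833 nm (IR); m=7: 714 nm (visible); m=8: 624 nm (visible); m=9: 555 nm (visible); m=10: 500 nm (visible); m=11: 454 nm (visible); m=12: 416 nm (visible); m=13: 384 nm (visible); m=14: 357 nm (UV).

7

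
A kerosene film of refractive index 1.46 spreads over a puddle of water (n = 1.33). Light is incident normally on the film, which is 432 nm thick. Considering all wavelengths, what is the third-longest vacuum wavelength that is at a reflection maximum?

505 nm

Ray reflecting at the top interface goes from n = 1.0 toward n = 1.46: a half-wave phase shift.
Ray reflecting at the bottom interface goes from n = 1.46 toward n = 1.33: no phase shift.
Exactly one π shift → a net half-wave offset.
With one net inversion, constructive interference in reflection requires 2 n t = (m + ½) λ.
λ = 2 n t / (m + ½). The third-longest wavelength is m = 2: λ = 2 × 1.46 × 432 / 2.50 = 505 nm.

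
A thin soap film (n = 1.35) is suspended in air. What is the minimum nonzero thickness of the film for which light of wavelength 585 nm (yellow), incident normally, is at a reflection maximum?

108 nm

At the upper boundary (n = 1.0 to n = 1.35) the reflected ray undergoes a half-wave phase shift.
Bottom surface (1.35 → 1.0): reflection off a lower-index medium gives no phase shift.
Exactly one π shift → a net half-wave offset.
For strong reflection here: 2 n t = (m + ½) λ.
Minimum at m = 0: t = λ / (4 n) = 585 / (4 × 1.35) = 108 nm.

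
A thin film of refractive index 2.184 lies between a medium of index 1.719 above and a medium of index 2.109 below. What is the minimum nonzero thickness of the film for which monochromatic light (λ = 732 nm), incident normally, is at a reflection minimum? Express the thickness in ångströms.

1676 Å

Top surface (1.719 → 2.184): reflection off a higher-index medium gives a half-wave phase shift.
Ray reflecting at the bottom interface goes from n = 2.184 toward n = 2.109: no phase shift.
Net: one phase inversion between the two reflected rays.
For dark reflection here: 2 n t = m λ.
Minimum nonzero at m = 1: t = λ / (2 n) = 732 / (2 × 2.184) = 168 nm.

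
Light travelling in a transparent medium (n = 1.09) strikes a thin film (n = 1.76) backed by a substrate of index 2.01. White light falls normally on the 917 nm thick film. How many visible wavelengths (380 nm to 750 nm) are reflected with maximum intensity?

Top surface (1.09 → 1.76): reflection off a higher-index medium gives a half-wave phase shift.
At the lower boundary (n = 1.76 to n = 2.01) the reflected ray undergoes a half-wave phase shift.
Zero or two π shifts → no net half-wave offset.
For bright reflection here: 2 n t = m λ.
λ = 2 n t / m = 3228 / m nm.
m=4: 807 nm (IR); m=5: 646 nm (visible); m=6: 538 nm (visible); m=7: 461 nm (visible); m=8: 403 nm (visible); m=9: 359 nm (UV).

4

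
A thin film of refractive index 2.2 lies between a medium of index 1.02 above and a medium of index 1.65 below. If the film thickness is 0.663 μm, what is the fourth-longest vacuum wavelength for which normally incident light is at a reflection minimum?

Top surface (1.02 → 2.2): reflection off a higher-index medium gives a half-wave phase shift.
At the lower boundary (n = 2.2 to n = 1.65) the reflected ray undergoes no phase shift.
Exactly one π shift → a net half-wave offset.
With one net inversion, destructive interference in reflection requires 2 n t = m λ.
λ = 2 n t / m. The fourth-longest wavelength is m = 4: λ = 2 × 2.2 × 663 / 4.00 = 729 nm.

729 nm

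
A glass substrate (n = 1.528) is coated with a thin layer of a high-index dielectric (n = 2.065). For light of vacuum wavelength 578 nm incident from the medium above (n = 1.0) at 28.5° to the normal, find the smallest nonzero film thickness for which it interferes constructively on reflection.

Top surface (1.0 → 2.065): reflection off a higher-index medium gives a half-wave phase shift.
At the lower boundary (n = 2.065 to n = 1.528) the reflected ray undergoes no phase shift.
Exactly one π shift → a net half-wave offset.
So the condition for constructive reflection is 2 n t cos θ_r = (m + ½) λ.
Snell's law: 1.0 sin 28.5° = 2.065 sin θ_r → sin θ_r = 0.231, cos θ_r = 0.973.
Minimum at m = 0: t = λ / (4 n cos θ_r) = 578 / (4 × 2.065 × 0.973) = 71.9 nm.

71.9 nm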